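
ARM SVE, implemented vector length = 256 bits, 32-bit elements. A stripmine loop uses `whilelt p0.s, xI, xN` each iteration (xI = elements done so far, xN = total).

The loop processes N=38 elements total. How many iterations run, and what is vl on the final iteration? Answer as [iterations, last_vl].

[iterations, last_vl] = [5, 6]

256-bit reg / 32-bit elem → 8 lanes
N=38: ⌈38/8⌉ = 5 iters; last vl = 38 − 4×8 = 6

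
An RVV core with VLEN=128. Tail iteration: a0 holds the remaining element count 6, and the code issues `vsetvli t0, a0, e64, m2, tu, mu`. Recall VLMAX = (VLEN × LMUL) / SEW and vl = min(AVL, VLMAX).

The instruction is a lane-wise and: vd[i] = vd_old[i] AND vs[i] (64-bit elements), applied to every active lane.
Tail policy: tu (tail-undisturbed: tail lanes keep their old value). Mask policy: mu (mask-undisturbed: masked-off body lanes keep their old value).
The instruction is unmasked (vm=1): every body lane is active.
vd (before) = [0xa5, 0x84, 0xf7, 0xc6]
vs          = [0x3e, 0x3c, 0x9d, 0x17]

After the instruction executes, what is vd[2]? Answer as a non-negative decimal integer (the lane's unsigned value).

vd[2] = 149

VLMAX = (128 × 2) / 64 = 4 lanes
vl ← min(6, 4) = 4
vd[0] and(0xa5,0x3e) -> 0x24
vd[1] and(0x84,0x3c) -> 0x04
vd[2] and(0xf7,0x9d) -> 0x95
vd[3] and(0xc6,0x17) -> 0x06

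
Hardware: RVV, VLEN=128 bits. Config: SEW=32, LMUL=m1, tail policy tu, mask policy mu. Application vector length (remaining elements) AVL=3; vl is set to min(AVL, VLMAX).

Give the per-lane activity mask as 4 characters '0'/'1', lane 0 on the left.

VLMAX = (128 × 1) / 32 = 4 lanes
vl = min(AVL, VLMAX) = min(3, 4) = 3
bits (lane 0 leftmost): 1110

predicate = 1110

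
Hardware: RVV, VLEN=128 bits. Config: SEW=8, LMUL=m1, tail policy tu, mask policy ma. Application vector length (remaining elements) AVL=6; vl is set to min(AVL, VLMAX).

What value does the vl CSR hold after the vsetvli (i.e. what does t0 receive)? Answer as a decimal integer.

lanes per group: 128·1/8 = 16
vl ← min(6, 16) = 6

vl = 6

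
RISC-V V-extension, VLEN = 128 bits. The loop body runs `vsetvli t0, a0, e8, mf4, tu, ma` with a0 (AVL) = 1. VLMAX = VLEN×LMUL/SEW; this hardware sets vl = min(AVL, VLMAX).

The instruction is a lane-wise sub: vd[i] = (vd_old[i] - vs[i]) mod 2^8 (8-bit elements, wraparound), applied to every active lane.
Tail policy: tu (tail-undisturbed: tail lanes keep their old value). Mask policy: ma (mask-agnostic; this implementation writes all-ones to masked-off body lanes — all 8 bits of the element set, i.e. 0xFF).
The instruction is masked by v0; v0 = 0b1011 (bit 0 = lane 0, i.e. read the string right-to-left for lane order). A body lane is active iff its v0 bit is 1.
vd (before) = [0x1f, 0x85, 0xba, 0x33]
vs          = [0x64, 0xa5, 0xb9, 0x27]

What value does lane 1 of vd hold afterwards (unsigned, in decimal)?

vd[1] = 133

VLMAX = VLEN×LMUL/SEW = 128×1/4/8 = 4
AVL=1 ≤ VLMAX=4, so vl = 1
lane  0: sub(0x1f,0x64) ⇒ 0xbb
lane  1: tail/keep ⇒ 0x85
lane  2: tail/keep ⇒ 0xba
lane  3: tail/keep ⇒ 0x33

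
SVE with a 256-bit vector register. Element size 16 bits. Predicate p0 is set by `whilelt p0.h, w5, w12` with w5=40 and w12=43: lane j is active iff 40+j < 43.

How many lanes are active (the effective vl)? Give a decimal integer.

vl = 3

lane count: 256 div 16 = 16
p0[j] = (40+j < 43); true for j=0..2 → 3 lanes set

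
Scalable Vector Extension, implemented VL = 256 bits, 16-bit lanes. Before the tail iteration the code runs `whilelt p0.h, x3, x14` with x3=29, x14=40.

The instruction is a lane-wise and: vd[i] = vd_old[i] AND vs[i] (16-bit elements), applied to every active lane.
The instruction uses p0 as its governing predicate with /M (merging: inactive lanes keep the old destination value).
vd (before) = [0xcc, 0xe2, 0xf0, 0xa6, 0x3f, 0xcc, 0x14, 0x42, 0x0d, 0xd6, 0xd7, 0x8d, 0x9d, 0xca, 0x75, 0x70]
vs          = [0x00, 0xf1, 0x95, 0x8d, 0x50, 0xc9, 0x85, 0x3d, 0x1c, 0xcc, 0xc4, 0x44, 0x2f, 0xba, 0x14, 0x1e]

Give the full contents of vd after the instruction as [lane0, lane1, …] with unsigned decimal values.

vd = [0, 224, 144, 132, 16, 200, 4, 0, 12, 196, 196, 141, 157, 202, 117, 112]

register lanes = 256/16 = 16
whilelt: lane j active iff 29+j < 40 → j < 11 → 11 active
[0] and(0xcc,0x00) = 0x00
[1] and(0xe2,0xf1) = 0xe0
[2] and(0xf0,0x95) = 0x90
[3] and(0xa6,0x8d) = 0x84
[4] and(0x3f,0x50) = 0x10
[5] and(0xcc,0xc9) = 0xc8
[6] and(0x14,0x85) = 0x04
[7] and(0x42,0x3d) = 0x00
[8] and(0x0d,0x1c) = 0x0c
[9] and(0xd6,0xcc) = 0xc4
[10] and(0xd7,0xc4) = 0xc4
[11] tail/keep = 0x8d
[12] tail/keep = 0x9d
[13] tail/keep = 0xca
[14] tail/keep = 0x75
[15] tail/keep = 0x70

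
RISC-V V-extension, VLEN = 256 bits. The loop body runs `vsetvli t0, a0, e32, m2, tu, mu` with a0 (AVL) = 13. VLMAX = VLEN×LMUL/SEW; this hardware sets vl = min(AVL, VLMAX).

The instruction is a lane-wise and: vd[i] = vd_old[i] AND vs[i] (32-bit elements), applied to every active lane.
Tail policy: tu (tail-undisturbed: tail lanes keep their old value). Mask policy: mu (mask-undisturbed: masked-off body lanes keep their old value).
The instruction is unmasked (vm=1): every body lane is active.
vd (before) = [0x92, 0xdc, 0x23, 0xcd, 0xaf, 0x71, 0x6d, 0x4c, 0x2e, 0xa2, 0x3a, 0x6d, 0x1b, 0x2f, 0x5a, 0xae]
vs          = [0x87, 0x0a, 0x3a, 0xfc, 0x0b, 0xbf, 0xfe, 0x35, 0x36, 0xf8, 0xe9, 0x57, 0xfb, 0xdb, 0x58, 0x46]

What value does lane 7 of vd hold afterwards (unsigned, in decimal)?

VLMAX = VLEN×LMUL/SEW = 256×2/32 = 16
AVL=13 ≤ VLMAX=16, so vl = 13
[0] and(0x92,0x87) = 0x82
[1] and(0xdc,0x0a) = 0x08
[2] and(0x23,0x3a) = 0x22
[3] and(0xcd,0xfc) = 0xcc
[4] and(0xaf,0x0b) = 0x0b
[5] and(0x71,0xbf) = 0x31
[6] and(0x6d,0xfe) = 0x6c
[7] and(0x4c,0x35) = 0x04
[8] and(0x2e,0x36) = 0x26
[9] and(0xa2,0xf8) = 0xa0
[10] and(0x3a,0xe9) = 0x28
[11] and(0x6d,0x57) = 0x45
[12] and(0x1b,0xfb) = 0x1b
[13] tail/keep = 0x2f
[14] tail/keep = 0x5a
[15] tail/keep = 0xae

vd[7] = 4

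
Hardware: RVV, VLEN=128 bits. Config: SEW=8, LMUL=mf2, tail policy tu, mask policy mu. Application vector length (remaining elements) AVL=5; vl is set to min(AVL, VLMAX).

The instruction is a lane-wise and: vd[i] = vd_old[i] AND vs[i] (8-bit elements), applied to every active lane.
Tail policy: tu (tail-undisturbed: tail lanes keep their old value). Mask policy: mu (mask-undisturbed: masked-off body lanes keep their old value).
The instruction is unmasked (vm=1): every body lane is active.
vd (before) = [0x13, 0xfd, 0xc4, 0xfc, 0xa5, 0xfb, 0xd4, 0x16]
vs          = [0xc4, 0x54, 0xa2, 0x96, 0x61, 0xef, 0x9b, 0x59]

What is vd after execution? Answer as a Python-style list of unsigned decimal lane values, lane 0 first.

vd = [0, 84, 128, 148, 33, 251, 212, 22]

VLMAX = VLEN×LMUL/SEW = 128×1/2/8 = 8
vl ← min(5, 8) = 5
lane  0: and(0x13,0xc4) ⇒ 0x00
lane  1: and(0xfd,0x54) ⇒ 0x54
lane  2: and(0xc4,0xa2) ⇒ 0x80
lane  3: and(0xfc,0x96) ⇒ 0x94
lane  4: and(0xa5,0x61) ⇒ 0x21
lane  5: tail/keep ⇒ 0xfb
lane  6: tail/keep ⇒ 0xd4
lane  7: tail/keep ⇒ 0x16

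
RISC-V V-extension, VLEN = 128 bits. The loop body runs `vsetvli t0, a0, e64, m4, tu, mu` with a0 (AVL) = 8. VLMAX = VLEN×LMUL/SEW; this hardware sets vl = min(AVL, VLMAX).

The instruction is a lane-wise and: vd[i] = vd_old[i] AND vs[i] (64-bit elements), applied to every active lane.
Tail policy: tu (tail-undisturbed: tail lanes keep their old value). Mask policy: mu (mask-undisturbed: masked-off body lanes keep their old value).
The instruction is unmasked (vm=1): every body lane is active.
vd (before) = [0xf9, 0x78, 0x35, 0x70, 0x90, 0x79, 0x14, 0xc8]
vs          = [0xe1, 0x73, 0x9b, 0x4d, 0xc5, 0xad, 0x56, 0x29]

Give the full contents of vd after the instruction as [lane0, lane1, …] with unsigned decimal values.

VLMAX = VLEN×LMUL/SEW = 128×4/64 = 8
vl = min(AVL, VLMAX) = min(8, 8) = 8
lane  0: and(0xf9,0xe1) ⇒ 0xe1
lane  1: and(0x78,0x73) ⇒ 0x70
lane  2: and(0x35,0x9b) ⇒ 0x11
lane  3: and(0x70,0x4d) ⇒ 0x40
lane  4: and(0x90,0xc5) ⇒ 0x80
lane  5: and(0x79,0xad) ⇒ 0x29
lane  6: and(0x14,0x56) ⇒ 0x14
lane  7: and(0xc8,0x29) ⇒ 0x08

vd = [225, 112, 17, 64, 128, 41, 20, 8]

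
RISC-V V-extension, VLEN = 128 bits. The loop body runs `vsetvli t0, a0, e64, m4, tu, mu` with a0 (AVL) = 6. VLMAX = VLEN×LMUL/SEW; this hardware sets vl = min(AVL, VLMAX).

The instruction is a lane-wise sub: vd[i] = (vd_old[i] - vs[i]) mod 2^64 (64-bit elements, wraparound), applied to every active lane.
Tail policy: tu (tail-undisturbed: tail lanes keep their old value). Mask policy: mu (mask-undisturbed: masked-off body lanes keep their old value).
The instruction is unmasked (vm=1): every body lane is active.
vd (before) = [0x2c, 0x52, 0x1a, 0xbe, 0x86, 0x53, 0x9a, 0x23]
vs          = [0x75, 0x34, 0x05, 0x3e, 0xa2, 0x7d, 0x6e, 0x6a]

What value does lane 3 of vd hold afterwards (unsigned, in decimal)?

VLMAX = VLEN×LMUL/SEW = 128×4/64 = 8
vl ← min(6, 8) = 6
[0] sub(0x2c,0x75) = 0xffffffffffffffb7
[1] sub(0x52,0x34) = 0x1e
[2] sub(0x1a,0x05) = 0x15
[3] sub(0xbe,0x3e) = 0x80
[4] sub(0x86,0xa2) = 0xffffffffffffffe4
[5] sub(0x53,0x7d) = 0xffffffffffffffd6
[6] tail/keep = 0x9a
[7] tail/keep = 0x23

vd[3] = 128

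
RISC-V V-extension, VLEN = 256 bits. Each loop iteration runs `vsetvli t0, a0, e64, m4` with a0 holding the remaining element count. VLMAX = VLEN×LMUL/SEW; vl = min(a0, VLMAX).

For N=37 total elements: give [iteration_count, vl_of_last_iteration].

VLMAX = VLEN×LMUL/SEW = 256×4/64 = 16
37 elements at 16/iter → 3 passes, remainder 5 on the last

[iterations, last_vl] = [3, 5]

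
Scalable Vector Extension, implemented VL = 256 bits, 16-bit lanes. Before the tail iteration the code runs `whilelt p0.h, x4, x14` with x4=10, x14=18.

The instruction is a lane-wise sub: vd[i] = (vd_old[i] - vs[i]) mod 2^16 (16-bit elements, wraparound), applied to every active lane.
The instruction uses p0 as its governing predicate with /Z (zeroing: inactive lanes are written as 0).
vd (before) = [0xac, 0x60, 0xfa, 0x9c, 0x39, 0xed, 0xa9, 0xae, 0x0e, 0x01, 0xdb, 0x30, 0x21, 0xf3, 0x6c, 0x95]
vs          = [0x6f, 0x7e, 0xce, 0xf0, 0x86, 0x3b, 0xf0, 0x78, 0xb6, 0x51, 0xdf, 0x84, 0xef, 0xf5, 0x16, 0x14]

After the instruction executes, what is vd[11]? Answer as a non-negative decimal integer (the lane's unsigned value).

256-bit reg / 16-bit elem → 16 lanes
p0[j] = (10+j < 18); true for j=0..7 → 8 lanes set
  i=0: sub(0xac,0x6f) → 61
  i=1: sub(0x60,0x7e) → 65506
  i=2: sub(0xfa,0xce) → 44
  i=3: sub(0x9c,0xf0) → 65452
  i=4: sub(0x39,0x86) → 65459
  i=5: sub(0xed,0x3b) → 178
  i=6: sub(0xa9,0xf0) → 65465
  i=7: sub(0xae,0x78) → 54
  i=8: tail/zero → 0
  i=9: tail/zero → 0
  i=10: tail/zero → 0
  i=11: tail/zero → 0
  i=12: tail/zero → 0
  i=13: tail/zero → 0
  i=14: tail/zero → 0
  i=15: tail/zero → 0

vd[11] = 0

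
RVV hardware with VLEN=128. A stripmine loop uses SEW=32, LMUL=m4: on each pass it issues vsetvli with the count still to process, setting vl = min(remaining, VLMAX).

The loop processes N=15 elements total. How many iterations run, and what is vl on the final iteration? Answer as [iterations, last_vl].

[iterations, last_vl] = [1, 15]

lanes per group: 128·4/32 = 16
15 elements at 16/iter → 1 passes, remainder 15 on the last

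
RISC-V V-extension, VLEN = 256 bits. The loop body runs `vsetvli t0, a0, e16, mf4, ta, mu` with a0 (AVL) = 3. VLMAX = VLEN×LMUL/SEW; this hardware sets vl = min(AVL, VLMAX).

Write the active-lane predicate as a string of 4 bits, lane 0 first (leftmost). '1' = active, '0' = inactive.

predicate = 1110

VLMAX = VLEN×LMUL/SEW = 256×1/4/16 = 4
AVL=3 ≤ VLMAX=4, so vl = 3
bits (lane 0 leftmost): 1110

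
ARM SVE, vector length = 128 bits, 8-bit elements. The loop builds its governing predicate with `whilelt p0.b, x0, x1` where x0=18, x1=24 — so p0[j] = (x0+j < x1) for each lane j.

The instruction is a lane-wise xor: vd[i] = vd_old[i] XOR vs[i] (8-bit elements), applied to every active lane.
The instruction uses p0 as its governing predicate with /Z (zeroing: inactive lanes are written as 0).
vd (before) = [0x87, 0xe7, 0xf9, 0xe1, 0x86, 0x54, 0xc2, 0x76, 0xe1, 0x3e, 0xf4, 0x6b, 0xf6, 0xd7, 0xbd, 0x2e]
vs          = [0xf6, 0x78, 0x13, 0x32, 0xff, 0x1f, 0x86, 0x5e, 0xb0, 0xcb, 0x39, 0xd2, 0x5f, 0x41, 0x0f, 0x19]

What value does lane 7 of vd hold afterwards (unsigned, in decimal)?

vd[7] = 0

128-bit reg / 8-bit elem → 16 lanes
active while 18+j < 24, i.e. j ∈ [0,6) capped at 16 ⇒ 6
lane  0: xor(0x87,0xf6) ⇒ 0x71
lane  1: xor(0xe7,0x78) ⇒ 0x9f
lane  2: xor(0xf9,0x13) ⇒ 0xea
lane  3: xor(0xe1,0x32) ⇒ 0xd3
lane  4: xor(0x86,0xff) ⇒ 0x79
lane  5: xor(0x54,0x1f) ⇒ 0x4b
lane  6: tail/zero ⇒ 0x00
lane  7: tail/zero ⇒ 0x00
lane  8: tail/zero ⇒ 0x00
lane  9: tail/zero ⇒ 0x00
lane 10: tail/zero ⇒ 0x00
lane 11: tail/zero ⇒ 0x00
lane 12: tail/zero ⇒ 0x00
lane 13: tail/zero ⇒ 0x00
lane 14: tail/zero ⇒ 0x00
lane 15: tail/zero ⇒ 0x00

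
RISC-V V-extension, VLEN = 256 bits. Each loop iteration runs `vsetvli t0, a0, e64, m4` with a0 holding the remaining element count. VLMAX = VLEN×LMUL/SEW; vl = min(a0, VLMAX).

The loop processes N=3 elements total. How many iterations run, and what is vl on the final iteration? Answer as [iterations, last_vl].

VLMAX = (256 × 4) / 64 = 16 lanes
N=3: ⌈3/16⌉ = 1 iters; last vl = 3 − 0×16 = 3

[iterations, last_vl] = [1, 3]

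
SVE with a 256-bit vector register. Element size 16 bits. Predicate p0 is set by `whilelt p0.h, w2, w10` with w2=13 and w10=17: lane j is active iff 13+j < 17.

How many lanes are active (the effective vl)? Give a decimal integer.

vl = 4

register lanes = 256/16 = 16
active while 13+j < 17, i.e. j ∈ [0,4) capped at 16 ⇒ 4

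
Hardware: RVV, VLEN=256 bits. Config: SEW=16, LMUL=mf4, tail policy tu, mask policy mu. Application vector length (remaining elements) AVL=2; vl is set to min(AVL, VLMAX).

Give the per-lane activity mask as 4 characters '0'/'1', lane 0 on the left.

predicate = 1100

VLMAX = VLEN×LMUL/SEW = 256×1/4/16 = 4
AVL=2 ≤ VLMAX=4, so vl = 2
bits (lane 0 leftmost): 1100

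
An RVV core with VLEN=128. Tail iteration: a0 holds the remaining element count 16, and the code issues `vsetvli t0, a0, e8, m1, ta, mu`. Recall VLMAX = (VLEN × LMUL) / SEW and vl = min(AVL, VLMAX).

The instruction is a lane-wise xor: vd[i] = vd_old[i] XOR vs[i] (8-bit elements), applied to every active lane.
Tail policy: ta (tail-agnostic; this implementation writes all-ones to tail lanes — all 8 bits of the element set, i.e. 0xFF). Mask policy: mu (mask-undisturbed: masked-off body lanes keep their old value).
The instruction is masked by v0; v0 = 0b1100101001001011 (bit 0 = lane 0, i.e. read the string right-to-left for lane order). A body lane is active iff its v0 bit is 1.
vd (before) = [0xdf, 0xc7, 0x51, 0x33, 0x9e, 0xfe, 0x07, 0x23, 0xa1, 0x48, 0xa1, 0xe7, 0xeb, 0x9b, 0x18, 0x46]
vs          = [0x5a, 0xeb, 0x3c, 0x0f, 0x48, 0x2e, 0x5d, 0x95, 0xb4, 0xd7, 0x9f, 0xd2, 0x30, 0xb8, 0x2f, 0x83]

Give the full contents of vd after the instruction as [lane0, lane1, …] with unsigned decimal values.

vd = [133, 44, 81, 60, 158, 254, 90, 35, 161, 159, 161, 53, 235, 155, 55, 197]

VLMAX = VLEN×LMUL/SEW = 128×1/8 = 16
AVL=16 ≤ VLMAX=16, so vl = 16
  i=0: xor(0xdf,0x5a) → 133
  i=1: xor(0xc7,0xeb) → 44
  i=2: mask-off/keep → 81
  i=3: xor(0x33,0x0f) → 60
  i=4: mask-off/keep → 158
  i=5: mask-off/keep → 254
  i=6: xor(0x07,0x5d) → 90
  i=7: mask-off/keep → 35
  i=8: mask-off/keep → 161
  i=9: xor(0x48,0xd7) → 159
  i=10: mask-off/keep → 161
  i=11: xor(0xe7,0xd2) → 53
  i=12: mask-off/keep → 235
  i=13: mask-off/keep → 155
  i=14: xor(0x18,0x2f) → 55
  i=15: xor(0x46,0x83) → 197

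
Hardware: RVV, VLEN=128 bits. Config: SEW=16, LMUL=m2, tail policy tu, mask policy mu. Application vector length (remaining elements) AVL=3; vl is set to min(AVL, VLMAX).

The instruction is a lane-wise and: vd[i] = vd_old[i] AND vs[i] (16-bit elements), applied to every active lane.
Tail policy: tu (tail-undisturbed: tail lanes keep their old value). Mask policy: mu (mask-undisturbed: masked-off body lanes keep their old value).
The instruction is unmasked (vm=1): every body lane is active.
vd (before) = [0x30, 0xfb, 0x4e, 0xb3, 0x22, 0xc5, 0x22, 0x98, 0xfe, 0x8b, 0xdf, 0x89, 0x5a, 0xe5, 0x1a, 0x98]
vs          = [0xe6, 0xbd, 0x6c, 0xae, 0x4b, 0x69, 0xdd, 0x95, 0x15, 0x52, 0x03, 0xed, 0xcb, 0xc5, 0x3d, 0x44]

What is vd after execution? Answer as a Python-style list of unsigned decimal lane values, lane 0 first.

VLMAX = (128 × 2) / 16 = 16 lanes
vl ← min(3, 16) = 3
lane  0: and(0x30,0xe6) ⇒ 0x20
lane  1: and(0xfb,0xbd) ⇒ 0xb9
lane  2: and(0x4e,0x6c) ⇒ 0x4c
lane  3: tail/keep ⇒ 0xb3
lane  4: tail/keep ⇒ 0x22
lane  5: tail/keep ⇒ 0xc5
lane  6: tail/keep ⇒ 0x22
lane  7: tail/keep ⇒ 0x98
lane  8: tail/keep ⇒ 0xfe
lane  9: tail/keep ⇒ 0x8b
lane 10: tail/keep ⇒ 0xdf
lane 11: tail/keep ⇒ 0x89
lane 12: tail/keep ⇒ 0x5a
lane 13: tail/keep ⇒ 0xe5
lane 14: tail/keep ⇒ 0x1a
lane 15: tail/keep ⇒ 0x98

vd = [32, 185, 76, 179, 34, 197, 34, 152, 254, 139, 223, 137, 90, 229, 26, 152]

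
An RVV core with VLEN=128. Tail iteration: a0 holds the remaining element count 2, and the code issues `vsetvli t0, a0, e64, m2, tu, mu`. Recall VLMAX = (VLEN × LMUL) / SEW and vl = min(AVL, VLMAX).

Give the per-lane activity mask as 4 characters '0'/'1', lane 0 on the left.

VLMAX = VLEN×LMUL/SEW = 128×2/64 = 4
AVL=2 ≤ VLMAX=4, so vl = 2
bits (lane 0 leftmost): 1100

predicate = 1100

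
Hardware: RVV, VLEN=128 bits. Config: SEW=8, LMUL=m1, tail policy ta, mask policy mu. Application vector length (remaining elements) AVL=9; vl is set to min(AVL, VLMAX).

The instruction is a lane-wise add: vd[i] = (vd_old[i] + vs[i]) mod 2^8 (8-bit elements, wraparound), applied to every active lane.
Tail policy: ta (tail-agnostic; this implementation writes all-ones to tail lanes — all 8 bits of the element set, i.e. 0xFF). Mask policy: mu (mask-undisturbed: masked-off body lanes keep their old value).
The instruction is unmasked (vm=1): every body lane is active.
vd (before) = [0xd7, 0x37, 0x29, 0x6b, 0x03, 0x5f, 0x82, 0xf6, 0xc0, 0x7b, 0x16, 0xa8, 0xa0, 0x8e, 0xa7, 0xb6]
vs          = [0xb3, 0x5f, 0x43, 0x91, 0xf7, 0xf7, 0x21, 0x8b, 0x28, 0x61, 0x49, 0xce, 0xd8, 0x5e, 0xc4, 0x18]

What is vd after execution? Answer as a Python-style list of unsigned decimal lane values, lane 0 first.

vd = [138, 150, 108, 252, 250, 86, 163, 129, 232, 255, 255, 255, 255, 255, 255, 255]

lanes per group: 128·1/8 = 16
AVL=9 ≤ VLMAX=16, so vl = 9
  i=0: add(0xd7,0xb3) → 138
  i=1: add(0x37,0x5f) → 150
  i=2: add(0x29,0x43) → 108
  i=3: add(0x6b,0x91) → 252
  i=4: add(0x03,0xf7) → 250
  i=5: add(0x5f,0xf7) → 86
  i=6: add(0x82,0x21) → 163
  i=7: add(0xf6,0x8b) → 129
  i=8: add(0xc0,0x28) → 232
  i=9: tail/ones → 255
  i=10: tail/ones → 255
  i=11: tail/ones → 255
  i=12: tail/ones → 255
  i=13: tail/ones → 255
  i=14: tail/ones → 255
  i=15: tail/ones → 255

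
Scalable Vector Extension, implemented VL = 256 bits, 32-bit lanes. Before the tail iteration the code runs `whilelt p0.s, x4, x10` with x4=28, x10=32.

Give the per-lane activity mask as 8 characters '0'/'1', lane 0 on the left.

register lanes = 256/32 = 8
p0[j] = (28+j < 32); true for j=0..3 → 4 lanes set
bits (lane 0 leftmost): 11110000

predicate = 11110000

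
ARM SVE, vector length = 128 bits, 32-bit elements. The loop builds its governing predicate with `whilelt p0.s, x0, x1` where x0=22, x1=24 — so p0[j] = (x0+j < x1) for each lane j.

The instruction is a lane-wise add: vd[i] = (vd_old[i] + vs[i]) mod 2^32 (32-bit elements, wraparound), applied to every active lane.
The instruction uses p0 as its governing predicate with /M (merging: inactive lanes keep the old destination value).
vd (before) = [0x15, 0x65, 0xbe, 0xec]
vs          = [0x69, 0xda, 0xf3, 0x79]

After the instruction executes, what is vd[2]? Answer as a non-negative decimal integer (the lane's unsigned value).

lane count: 128 div 32 = 4
active while 22+j < 24, i.e. j ∈ [0,2) capped at 4 ⇒ 2
lane  0: add(0x15,0x69) ⇒ 0x7e
lane  1: add(0x65,0xda) ⇒ 0x13f
lane  2: tail/keep ⇒ 0xbe
lane  3: tail/keep ⇒ 0xec

vd[2] = 190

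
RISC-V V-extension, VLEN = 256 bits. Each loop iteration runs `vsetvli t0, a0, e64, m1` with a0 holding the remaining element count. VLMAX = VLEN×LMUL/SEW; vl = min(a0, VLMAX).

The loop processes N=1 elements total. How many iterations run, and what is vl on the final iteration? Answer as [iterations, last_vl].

VLMAX = VLEN×LMUL/SEW = 256×1/64 = 4
1 elements at 4/iter → 1 passes, remainder 1 on the last

[iterations, last_vl] = [1, 1]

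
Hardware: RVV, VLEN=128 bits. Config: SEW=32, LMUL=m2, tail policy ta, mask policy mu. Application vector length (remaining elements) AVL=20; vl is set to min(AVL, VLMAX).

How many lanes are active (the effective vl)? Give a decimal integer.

vl = 8

VLMAX = (128 × 2) / 32 = 8 lanes
vl ← min(20, 8) = 8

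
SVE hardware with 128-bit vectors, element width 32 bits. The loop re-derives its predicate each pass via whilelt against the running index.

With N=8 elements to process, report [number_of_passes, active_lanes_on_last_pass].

lane count: 128 div 32 = 4
8 elements at 4/iter → 2 passes, remainder 4 on the last

[iterations, last_vl] = [2, 4]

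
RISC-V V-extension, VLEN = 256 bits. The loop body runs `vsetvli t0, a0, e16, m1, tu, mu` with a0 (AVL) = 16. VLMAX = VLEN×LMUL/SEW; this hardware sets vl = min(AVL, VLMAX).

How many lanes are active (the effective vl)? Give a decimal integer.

lanes per group: 256·1/16 = 16
vl = min(AVL, VLMAX) = min(16, 16) = 16

vl = 16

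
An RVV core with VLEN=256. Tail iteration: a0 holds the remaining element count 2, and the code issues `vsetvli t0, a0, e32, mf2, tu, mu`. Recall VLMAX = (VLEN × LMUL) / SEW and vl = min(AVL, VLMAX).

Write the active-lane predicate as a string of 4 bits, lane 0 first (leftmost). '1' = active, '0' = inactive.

predicate = 1100

VLMAX = VLEN×LMUL/SEW = 256×1/2/32 = 4
AVL=2 ≤ VLMAX=4, so vl = 2
bits (lane 0 leftmost): 1100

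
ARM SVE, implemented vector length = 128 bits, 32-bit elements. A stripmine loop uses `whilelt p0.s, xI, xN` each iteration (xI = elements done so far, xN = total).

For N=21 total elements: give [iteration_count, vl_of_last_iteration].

[iterations, last_vl] = [6, 1]

lane count: 128 div 32 = 4
N=21: ⌈21/4⌉ = 6 iters; last vl = 21 − 5×4 = 1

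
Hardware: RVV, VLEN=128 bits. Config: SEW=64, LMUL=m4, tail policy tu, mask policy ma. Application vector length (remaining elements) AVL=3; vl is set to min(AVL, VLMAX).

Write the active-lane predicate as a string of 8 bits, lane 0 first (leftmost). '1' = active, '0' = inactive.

predicate = 11100000

VLMAX = VLEN×LMUL/SEW = 128×4/64 = 8
vl ← min(3, 8) = 3
bits (lane 0 leftmost): 11100000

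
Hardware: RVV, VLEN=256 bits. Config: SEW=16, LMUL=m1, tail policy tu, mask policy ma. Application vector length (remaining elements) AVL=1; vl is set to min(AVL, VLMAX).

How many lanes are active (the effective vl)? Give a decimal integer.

lanes per group: 256·1/16 = 16
vl = min(AVL, VLMAX) = min(1, 16) = 1

vl = 1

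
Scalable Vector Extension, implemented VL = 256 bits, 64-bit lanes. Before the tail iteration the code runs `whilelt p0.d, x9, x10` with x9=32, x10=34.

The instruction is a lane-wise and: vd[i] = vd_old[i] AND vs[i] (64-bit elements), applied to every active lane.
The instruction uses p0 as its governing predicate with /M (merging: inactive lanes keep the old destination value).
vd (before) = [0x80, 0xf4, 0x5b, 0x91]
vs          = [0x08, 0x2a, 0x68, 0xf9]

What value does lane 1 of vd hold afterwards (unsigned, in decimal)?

register lanes = 256/64 = 4
p0[j] = (32+j < 34); true for j=0..1 → 2 lanes set
[0] and(0x80,0x08) = 0x00
[1] and(0xf4,0x2a) = 0x20
[2] tail/keep = 0x5b
[3] tail/keep = 0x91

vd[1] = 32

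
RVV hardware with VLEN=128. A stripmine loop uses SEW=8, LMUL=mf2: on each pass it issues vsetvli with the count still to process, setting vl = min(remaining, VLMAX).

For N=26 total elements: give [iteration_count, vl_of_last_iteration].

[iterations, last_vl] = [4, 2]

VLMAX = (128 × 1/2) / 8 = 8 lanes
26 elements at 8/iter → 4 passes, remainder 2 on the last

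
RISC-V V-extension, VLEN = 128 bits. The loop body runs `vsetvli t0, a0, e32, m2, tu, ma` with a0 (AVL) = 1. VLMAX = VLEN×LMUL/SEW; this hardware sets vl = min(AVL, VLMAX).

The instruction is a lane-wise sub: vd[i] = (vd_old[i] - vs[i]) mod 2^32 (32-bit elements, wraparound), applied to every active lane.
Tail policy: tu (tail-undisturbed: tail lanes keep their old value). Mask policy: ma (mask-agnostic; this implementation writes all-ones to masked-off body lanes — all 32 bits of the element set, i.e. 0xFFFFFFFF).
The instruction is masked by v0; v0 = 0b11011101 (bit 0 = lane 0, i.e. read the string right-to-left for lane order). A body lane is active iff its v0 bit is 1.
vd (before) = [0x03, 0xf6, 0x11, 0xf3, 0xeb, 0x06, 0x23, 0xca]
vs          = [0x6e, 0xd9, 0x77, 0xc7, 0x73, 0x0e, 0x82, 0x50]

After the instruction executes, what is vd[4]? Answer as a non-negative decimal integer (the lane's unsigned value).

vd[4] = 235

VLMAX = (128 × 2) / 32 = 8 lanes
vl = min(AVL, VLMAX) = min(1, 8) = 1
lane  0: sub(0x03,0x6e) ⇒ 0xffffff95
lane  1: tail/keep ⇒ 0xf6
lane  2: tail/keep ⇒ 0x11
lane  3: tail/keep ⇒ 0xf3
lane  4: tail/keep ⇒ 0xeb
lane  5: tail/keep ⇒ 0x06
lane  6: tail/keep ⇒ 0x23
lane  7: tail/keep ⇒ 0xca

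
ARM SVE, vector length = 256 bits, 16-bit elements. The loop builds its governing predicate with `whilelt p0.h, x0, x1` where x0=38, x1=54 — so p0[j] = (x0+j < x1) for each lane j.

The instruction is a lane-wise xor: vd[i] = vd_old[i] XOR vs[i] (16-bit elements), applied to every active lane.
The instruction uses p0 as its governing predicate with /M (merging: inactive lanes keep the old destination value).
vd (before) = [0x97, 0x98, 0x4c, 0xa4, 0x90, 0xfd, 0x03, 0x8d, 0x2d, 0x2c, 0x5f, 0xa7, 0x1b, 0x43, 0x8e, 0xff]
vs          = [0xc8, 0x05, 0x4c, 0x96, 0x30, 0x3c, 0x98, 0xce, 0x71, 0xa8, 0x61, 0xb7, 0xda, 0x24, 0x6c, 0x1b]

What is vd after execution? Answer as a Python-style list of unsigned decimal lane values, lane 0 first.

vd = [95, 157, 0, 50, 160, 193, 155, 67, 92, 132, 62, 16, 193, 103, 226, 228]

256-bit reg / 16-bit elem → 16 lanes
active while 38+j < 54, i.e. j ∈ [0,16) capped at 16 ⇒ 16
  i=0: xor(0x97,0xc8) → 95
  i=1: xor(0x98,0x05) → 157
  i=2: xor(0x4c,0x4c) → 0
  i=3: xor(0xa4,0x96) → 50
  i=4: xor(0x90,0x30) → 160
  i=5: xor(0xfd,0x3c) → 193
  i=6: xor(0x03,0x98) → 155
  i=7: xor(0x8d,0xce) → 67
  i=8: xor(0x2d,0x71) → 92
  i=9: xor(0x2c,0xa8) → 132
  i=10: xor(0x5f,0x61) → 62
  i=11: xor(0xa7,0xb7) → 16
  i=12: xor(0x1b,0xda) → 193
  i=13: xor(0x43,0x24) → 103
  i=14: xor(0x8e,0x6c) → 226
  i=15: xor(0xff,0x1b) → 228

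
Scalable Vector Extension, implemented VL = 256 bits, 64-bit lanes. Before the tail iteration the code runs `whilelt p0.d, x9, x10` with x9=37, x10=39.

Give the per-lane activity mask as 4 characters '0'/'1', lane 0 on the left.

predicate = 1100

lane count: 256 div 64 = 4
active while 37+j < 39, i.e. j ∈ [0,2) capped at 4 ⇒ 2
bits (lane 0 leftmost): 1100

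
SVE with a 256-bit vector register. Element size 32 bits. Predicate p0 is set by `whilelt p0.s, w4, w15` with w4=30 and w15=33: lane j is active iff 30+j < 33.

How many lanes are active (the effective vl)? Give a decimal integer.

vl = 3

256-bit reg / 32-bit elem → 8 lanes
whilelt: lane j active iff 30+j < 33 → j < 3 → 3 active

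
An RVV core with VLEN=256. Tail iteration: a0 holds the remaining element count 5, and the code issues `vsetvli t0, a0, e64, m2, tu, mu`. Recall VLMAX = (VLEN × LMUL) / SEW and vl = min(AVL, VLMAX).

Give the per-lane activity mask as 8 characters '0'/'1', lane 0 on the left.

lanes per group: 256·2/64 = 8
vl = min(AVL, VLMAX) = min(5, 8) = 5
bits (lane 0 leftmost): 11111000

predicate = 11111000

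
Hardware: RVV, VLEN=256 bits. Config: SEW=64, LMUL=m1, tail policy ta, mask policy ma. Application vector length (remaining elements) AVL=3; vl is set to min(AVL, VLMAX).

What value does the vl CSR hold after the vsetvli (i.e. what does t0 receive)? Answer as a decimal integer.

vl = 3

VLMAX = VLEN×LMUL/SEW = 256×1/64 = 4
vl = min(AVL, VLMAX) = min(3, 4) = 3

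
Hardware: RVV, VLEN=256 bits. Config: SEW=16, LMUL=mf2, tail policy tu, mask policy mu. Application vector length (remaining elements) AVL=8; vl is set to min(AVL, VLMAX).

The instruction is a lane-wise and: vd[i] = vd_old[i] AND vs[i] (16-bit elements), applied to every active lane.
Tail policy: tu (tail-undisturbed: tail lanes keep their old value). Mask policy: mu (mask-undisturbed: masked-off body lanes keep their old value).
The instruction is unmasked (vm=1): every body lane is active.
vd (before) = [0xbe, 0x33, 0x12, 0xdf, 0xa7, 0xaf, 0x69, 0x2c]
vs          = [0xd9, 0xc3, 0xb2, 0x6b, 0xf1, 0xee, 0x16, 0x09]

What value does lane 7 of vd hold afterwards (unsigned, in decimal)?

VLMAX = (256 × 1/2) / 16 = 8 lanes
vl ← min(8, 8) = 8
[0] and(0xbe,0xd9) = 0x98
[1] and(0x33,0xc3) = 0x03
[2] and(0x12,0xb2) = 0x12
[3] and(0xdf,0x6b) = 0x4b
[4] and(0xa7,0xf1) = 0xa1
[5] and(0xaf,0xee) = 0xae
[6] and(0x69,0x16) = 0x00
[7] and(0x2c,0x09) = 0x08

vd[7] = 8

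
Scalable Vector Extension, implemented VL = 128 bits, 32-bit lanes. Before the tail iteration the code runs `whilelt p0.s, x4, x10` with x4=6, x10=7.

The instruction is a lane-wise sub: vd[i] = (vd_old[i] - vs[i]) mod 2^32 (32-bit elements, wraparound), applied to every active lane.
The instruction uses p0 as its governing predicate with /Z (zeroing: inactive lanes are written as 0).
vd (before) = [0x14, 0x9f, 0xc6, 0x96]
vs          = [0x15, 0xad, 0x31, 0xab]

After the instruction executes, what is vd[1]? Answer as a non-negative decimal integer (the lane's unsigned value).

lane count: 128 div 32 = 4
active while 6+j < 7, i.e. j ∈ [0,1) capped at 4 ⇒ 1
[0] sub(0x14,0x15) = 0xffffffff
[1] tail/zero = 0x00
[2] tail/zero = 0x00
[3] tail/zero = 0x00

vd[1] = 0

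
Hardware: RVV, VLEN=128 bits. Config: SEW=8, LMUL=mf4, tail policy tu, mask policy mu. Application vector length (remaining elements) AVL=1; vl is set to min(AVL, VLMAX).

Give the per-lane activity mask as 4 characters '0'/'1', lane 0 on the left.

lanes per group: 128·1/4/8 = 4
AVL=1 ≤ VLMAX=4, so vl = 1
bits (lane 0 leftmost): 1000

predicate = 1000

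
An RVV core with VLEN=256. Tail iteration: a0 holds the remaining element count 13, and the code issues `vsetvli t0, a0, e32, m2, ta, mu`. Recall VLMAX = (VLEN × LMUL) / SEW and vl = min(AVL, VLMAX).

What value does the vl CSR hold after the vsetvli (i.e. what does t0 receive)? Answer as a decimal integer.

vl = 13

lanes per group: 256·2/32 = 16
vl ← min(13, 16) = 13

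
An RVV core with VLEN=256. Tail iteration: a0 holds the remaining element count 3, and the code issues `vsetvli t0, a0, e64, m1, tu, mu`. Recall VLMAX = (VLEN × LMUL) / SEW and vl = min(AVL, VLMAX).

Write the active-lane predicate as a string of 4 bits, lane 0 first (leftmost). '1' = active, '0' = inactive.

VLMAX = VLEN×LMUL/SEW = 256×1/64 = 4
AVL=3 ≤ VLMAX=4, so vl = 3
bits (lane 0 leftmost): 1110

predicate = 1110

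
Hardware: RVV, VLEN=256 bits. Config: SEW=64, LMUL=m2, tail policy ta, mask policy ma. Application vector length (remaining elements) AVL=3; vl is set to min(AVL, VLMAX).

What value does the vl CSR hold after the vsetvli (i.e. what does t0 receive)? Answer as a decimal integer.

VLMAX = (256 × 2) / 64 = 8 lanes
vl ← min(3, 8) = 3

vl = 3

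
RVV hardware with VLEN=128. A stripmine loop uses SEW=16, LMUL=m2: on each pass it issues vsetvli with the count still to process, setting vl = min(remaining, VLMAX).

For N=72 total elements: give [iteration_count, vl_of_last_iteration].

VLMAX = VLEN×LMUL/SEW = 128×2/16 = 16
N=72: ⌈72/16⌉ = 5 iters; last vl = 72 − 4×16 = 8

[iterations, last_vl] = [5, 8]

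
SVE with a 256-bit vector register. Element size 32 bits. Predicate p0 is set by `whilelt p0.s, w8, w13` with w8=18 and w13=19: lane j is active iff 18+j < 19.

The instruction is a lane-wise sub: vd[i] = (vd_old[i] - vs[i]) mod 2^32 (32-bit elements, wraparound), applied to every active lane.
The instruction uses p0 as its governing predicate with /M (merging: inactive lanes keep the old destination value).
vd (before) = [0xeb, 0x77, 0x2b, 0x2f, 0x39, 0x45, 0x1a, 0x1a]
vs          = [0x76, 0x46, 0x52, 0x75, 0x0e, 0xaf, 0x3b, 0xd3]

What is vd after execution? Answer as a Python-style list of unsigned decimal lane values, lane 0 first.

register lanes = 256/32 = 8
active while 18+j < 19, i.e. j ∈ [0,1) capped at 8 ⇒ 1
vd[0] sub(0xeb,0x76) -> 0x75
vd[1] tail/keep -> 0x77
vd[2] tail/keep -> 0x2b
vd[3] tail/keep -> 0x2f
vd[4] tail/keep -> 0x39
vd[5] tail/keep -> 0x45
vd[6] tail/keep -> 0x1a
vd[7] tail/keep -> 0x1a

vd = [117, 119, 43, 47, 57, 69, 26, 26]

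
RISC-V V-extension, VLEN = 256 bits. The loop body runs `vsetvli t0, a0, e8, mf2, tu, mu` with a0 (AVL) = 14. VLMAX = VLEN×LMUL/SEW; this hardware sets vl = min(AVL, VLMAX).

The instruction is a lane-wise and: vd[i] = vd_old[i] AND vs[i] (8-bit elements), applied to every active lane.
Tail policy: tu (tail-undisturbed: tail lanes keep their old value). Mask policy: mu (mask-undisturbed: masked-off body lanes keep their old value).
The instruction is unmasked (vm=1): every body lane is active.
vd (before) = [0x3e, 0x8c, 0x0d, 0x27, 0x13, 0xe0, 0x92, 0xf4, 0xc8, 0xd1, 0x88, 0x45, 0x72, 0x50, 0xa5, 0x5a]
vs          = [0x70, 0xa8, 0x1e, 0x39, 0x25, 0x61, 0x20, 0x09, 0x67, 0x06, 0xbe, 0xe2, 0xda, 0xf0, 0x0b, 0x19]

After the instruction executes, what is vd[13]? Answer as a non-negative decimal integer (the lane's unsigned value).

VLMAX = VLEN×LMUL/SEW = 256×1/2/8 = 16
vl ← min(14, 16) = 14
  i=0: and(0x3e,0x70) → 48
  i=1: and(0x8c,0xa8) → 136
  i=2: and(0x0d,0x1e) → 12
  i=3: and(0x27,0x39) → 33
  i=4: and(0x13,0x25) → 1
  i=5: and(0xe0,0x61) → 96
  i=6: and(0x92,0x20) → 0
  i=7: and(0xf4,0x09) → 0
  i=8: and(0xc8,0x67) → 64
  i=9: and(0xd1,0x06) → 0
  i=10: and(0x88,0xbe) → 136
  i=11: and(0x45,0xe2) → 64
  i=12: and(0x72,0xda) → 82
  i=13: and(0x50,0xf0) → 80
  i=14: tail/keep → 165
  i=15: tail/keep → 90

vd[13] = 80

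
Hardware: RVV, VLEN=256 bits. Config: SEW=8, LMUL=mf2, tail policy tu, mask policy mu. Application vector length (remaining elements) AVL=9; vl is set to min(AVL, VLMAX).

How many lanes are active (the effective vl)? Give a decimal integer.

VLMAX = (256 × 1/2) / 8 = 16 lanes
vl = min(AVL, VLMAX) = min(9, 16) = 9

vl = 9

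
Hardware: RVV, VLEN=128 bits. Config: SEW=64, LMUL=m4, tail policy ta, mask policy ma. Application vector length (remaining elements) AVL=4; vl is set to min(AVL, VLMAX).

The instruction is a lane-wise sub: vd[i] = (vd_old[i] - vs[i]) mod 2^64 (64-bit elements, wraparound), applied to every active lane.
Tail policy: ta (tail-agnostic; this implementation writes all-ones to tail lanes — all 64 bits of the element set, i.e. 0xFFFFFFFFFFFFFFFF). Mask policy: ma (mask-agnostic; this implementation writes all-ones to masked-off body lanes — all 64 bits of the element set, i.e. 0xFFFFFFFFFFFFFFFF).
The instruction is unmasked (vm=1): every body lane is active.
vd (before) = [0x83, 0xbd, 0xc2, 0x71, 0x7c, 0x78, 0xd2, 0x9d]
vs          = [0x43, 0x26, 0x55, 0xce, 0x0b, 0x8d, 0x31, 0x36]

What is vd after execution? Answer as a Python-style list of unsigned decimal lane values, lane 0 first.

VLMAX = VLEN×LMUL/SEW = 128×4/64 = 8
AVL=4 ≤ VLMAX=8, so vl = 4
vd[0] sub(0x83,0x43) -> 0x40
vd[1] sub(0xbd,0x26) -> 0x97
vd[2] sub(0xc2,0x55) -> 0x6d
vd[3] sub(0x71,0xce) -> 0xffffffffffffffa3
vd[4] tail/ones -> 0xffffffffffffffff
vd[5] tail/ones -> 0xffffffffffffffff
vd[6] tail/ones -> 0xffffffffffffffff
vd[7] tail/ones -> 0xffffffffffffffff

vd = [64, 151, 109, 18446744073709551523, 18446744073709551615, 18446744073709551615, 18446744073709551615, 18446744073709551615]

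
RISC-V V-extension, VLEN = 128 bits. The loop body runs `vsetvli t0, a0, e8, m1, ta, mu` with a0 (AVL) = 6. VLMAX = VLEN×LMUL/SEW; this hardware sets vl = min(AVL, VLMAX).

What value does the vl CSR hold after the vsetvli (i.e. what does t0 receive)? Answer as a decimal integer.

vl = 6

VLMAX = (128 × 1) / 8 = 16 lanes
vl = min(AVL, VLMAX) = min(6, 16) = 6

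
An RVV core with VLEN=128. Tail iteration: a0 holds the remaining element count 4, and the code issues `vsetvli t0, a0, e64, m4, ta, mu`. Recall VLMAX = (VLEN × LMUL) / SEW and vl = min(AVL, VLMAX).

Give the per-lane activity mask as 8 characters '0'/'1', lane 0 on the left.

predicate = 11110000

VLMAX = VLEN×LMUL/SEW = 128×4/64 = 8
vl ← min(4, 8) = 4
bits (lane 0 leftmost): 11110000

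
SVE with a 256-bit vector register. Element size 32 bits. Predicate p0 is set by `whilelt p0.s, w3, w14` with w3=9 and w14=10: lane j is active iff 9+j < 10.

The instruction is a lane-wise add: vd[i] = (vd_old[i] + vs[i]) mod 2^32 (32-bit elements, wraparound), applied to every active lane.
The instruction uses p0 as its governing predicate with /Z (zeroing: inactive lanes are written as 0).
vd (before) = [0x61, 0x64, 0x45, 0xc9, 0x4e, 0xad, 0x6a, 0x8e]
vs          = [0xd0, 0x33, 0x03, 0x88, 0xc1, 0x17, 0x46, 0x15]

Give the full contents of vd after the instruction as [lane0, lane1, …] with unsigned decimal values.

vd = [305, 0, 0, 0, 0, 0, 0, 0]

lane count: 256 div 32 = 8
p0[j] = (9+j < 10); true for j=0..0 → 1 lanes set
  i=0: add(0x61,0xd0) → 305
  i=1: tail/zero → 0
  i=2: tail/zero → 0
  i=3: tail/zero → 0
  i=4: tail/zero → 0
  i=5: tail/zero → 0
  i=6: tail/zero → 0
  i=7: tail/zero → 0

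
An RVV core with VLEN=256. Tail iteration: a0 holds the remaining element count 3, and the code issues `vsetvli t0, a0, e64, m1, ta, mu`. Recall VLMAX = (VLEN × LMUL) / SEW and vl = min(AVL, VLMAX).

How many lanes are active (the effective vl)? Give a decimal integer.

vl = 3

lanes per group: 256·1/64 = 4
vl ← min(3, 4) = 3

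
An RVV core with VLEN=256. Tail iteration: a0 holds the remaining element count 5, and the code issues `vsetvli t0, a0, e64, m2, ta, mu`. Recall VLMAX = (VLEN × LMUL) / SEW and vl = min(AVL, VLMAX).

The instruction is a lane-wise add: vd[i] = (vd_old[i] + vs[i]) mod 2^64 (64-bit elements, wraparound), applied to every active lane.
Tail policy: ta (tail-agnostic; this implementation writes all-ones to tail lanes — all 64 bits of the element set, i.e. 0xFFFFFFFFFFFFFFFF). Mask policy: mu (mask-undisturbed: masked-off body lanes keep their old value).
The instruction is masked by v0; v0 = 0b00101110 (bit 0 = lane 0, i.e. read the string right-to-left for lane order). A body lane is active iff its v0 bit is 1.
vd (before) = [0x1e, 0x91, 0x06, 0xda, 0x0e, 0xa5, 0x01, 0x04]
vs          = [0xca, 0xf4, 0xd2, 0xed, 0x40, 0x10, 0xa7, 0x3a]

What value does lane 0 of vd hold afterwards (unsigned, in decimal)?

vd[0] = 30

VLMAX = (256 × 2) / 64 = 8 lanes
vl ← min(5, 8) = 5
vd[0] mask-off/keep -> 0x1e
vd[1] add(0x91,0xf4) -> 0x185
vd[2] add(0x06,0xd2) -> 0xd8
vd[3] add(0xda,0xed) -> 0x1c7
vd[4] mask-off/keep -> 0x0e
vd[5] tail/ones -> 0xffffffffffffffff
vd[6] tail/ones -> 0xffffffffffffffff
vd[7] tail/ones -> 0xffffffffffffffff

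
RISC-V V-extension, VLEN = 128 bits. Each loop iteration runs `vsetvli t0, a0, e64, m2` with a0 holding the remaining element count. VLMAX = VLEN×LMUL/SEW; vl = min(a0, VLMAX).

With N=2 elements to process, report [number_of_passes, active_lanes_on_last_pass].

VLMAX = (128 × 2) / 64 = 4 lanes
iterations = ceil(2/4) = 1; final-pass vl = 2

[iterations, last_vl] = [1, 2]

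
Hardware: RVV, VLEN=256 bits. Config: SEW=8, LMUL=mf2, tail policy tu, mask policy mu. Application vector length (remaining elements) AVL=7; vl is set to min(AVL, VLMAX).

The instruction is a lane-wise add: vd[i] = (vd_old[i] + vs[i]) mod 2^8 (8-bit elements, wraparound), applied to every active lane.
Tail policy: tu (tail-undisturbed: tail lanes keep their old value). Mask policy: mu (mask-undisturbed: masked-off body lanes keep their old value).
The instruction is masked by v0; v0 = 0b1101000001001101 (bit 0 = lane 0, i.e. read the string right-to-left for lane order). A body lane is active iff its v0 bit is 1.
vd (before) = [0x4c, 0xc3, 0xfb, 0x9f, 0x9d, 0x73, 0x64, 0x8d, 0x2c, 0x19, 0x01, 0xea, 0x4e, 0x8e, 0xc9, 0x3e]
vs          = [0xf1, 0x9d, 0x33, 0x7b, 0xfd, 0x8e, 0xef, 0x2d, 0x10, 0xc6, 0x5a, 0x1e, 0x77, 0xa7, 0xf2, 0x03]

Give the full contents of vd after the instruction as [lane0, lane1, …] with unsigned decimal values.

vd = [61, 195, 46, 26, 157, 115, 83, 141, 44, 25, 1, 234, 78, 142, 201, 62]

VLMAX = VLEN×LMUL/SEW = 256×1/2/8 = 16
AVL=7 ≤ VLMAX=16, so vl = 7
vd[0] add(0x4c,0xf1) -> 0x3d
vd[1] mask-off/keep -> 0xc3
vd[2] add(0xfb,0x33) -> 0x2e
vd[3] add(0x9f,0x7b) -> 0x1a
vd[4] mask-off/keep -> 0x9d
vd[5] mask-off/keep -> 0x73
vd[6] add(0x64,0xef) -> 0x53
vd[7] tail/keep -> 0x8d
vd[8] tail/keep -> 0x2c
vd[9] tail/keep -> 0x19
vd[10] tail/keep -> 0x01
vd[11] tail/keep -> 0xea
vd[12] tail/keep -> 0x4e
vd[13] tail/keep -> 0x8e
vd[14] tail/keep -> 0xc9
vd[15] tail/keep -> 0x3e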